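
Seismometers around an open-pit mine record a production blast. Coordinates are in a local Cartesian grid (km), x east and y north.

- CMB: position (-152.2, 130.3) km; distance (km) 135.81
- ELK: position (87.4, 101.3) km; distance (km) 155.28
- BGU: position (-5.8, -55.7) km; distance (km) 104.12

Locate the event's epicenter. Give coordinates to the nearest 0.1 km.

Circle about each station: (x + 152.2)² + (y − 130.3)² = 135.81²; (x − 87.4)² + (y − 101.3)² = 155.28²; (x + 5.8)² + (y + 55.7)² = 104.12².
Subtracting pairs of circle equations eliminates x²+y² and gives linear equations (the radical axes):
479.2 x − 58.0 y = -27910.00
292.8 x − 372.0 y = -29403.42
Solving the 2×2 system: x ≈ -53.8, y ≈ 36.7 km.

-53.8 km east, 36.7 km north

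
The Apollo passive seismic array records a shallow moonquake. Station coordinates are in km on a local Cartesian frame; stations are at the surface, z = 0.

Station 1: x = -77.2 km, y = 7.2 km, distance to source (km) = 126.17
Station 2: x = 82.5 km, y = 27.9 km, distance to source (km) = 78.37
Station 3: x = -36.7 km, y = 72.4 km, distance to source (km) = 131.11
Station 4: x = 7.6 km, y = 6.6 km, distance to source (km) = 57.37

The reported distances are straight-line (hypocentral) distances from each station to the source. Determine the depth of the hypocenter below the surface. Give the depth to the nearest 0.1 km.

Each station gives a sphere (x−x_i)² + (y−y_i)² + z² = d_i² (stations at z=0).
Subtracting the Station 1 sphere from Station 2 and Station 3: z² cancels, leaving linear equations in x and y:
319.4 x + 41.4 y = 11349.99
81.0 x + 130.4 y = -693.99
Solving: x ≈ 39.397, y ≈ -29.794 km (keep extra digits for the depth step; rounded: 39.4, -29.8).
Then from the Station 1 sphere: z² = 126.17² − (x + 77.2)² − (y − 7.2)² with x = 39.397, y = -29.794, so z ≈ 30.910 ≈ 30.9 km.

z ≈ 30.9 km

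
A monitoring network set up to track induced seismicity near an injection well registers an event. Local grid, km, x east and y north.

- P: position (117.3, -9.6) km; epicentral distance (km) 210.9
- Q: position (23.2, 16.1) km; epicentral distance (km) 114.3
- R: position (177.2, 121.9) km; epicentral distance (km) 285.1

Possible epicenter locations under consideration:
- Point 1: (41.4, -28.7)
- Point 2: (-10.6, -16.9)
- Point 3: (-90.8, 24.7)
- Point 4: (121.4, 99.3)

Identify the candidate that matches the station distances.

For each candidate, compare |candidate − station| to the reported distance:
Point 1: residuals P 132.6, Q 65.9, R 82.3 → max 132.6 km
Point 2: residuals P 82.8, Q 67.1, R 51.6 → max 82.8 km
Point 3: residuals P 0.0, Q 0.0, R 0.0 → max 0.0 km
Point 4: residuals P 101.9, Q 14.4, R 224.9 → max 224.9 km
Only Point 3 has all residuals ≈ 0.

Point 3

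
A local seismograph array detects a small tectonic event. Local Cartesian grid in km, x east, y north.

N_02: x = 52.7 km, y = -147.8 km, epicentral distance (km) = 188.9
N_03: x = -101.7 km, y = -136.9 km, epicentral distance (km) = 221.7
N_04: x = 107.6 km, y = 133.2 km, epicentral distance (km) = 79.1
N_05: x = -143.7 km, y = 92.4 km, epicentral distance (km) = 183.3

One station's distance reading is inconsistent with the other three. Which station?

N_04

Solve using three stations at a time. Using N_02, N_03, N_05 (subtract circle equations pairwise → linear system) gives (x, y) ≈ (32.0, 40.0).
Distances from that point to each station vs reported:
  N_02: calculated 188.9 vs reported 188.9 → residual 0.0 km
  N_03: calculated 221.7 vs reported 221.7 → residual 0.0 km
  N_04: calculated 120.0 vs reported 79.1 → residual 40.9 km
  N_05: calculated 183.3 vs reported 183.3 → residual 0.0 km
N_02, N_03, N_05 are mutually consistent (residuals ≈ 0); N_04 is off by 40.9 km.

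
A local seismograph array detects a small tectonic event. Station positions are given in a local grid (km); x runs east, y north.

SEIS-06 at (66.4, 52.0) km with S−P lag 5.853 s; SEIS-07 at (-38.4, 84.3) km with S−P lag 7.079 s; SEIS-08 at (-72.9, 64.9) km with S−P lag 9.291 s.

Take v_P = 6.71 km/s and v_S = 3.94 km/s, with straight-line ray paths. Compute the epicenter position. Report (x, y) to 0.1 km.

Distance from S−P lag: d = Δt · v_P v_S / (v_P − v_S) = Δt · (6.71·3.94)/(6.71−3.94) ≈ 9.5442·Δt.
So d_SEIS-06 = 55.86, d_SEIS-07 = 67.56, d_SEIS-08 = 88.68 km.
Circle about each station: (x − 66.4)² + (y − 52.0)² = 55.86²; (x + 38.4)² + (y − 84.3)² = 67.56²; (x + 72.9)² + (y − 64.9)² = 88.68².
Subtracting pairs of circle equations eliminates x²+y² and gives linear equations (the radical axes):
-209.6 x + 64.6 y = 24.08
-278.6 x + 25.8 y = -2330.34
Solving the 2×2 system: x ≈ 12.0, y ≈ 39.3 km.

(12.0, 39.3)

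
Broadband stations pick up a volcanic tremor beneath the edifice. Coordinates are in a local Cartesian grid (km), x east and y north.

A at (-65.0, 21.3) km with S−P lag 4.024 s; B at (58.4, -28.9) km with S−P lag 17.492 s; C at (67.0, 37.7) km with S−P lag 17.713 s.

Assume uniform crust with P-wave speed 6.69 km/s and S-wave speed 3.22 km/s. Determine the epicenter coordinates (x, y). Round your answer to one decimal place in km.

Distance from S−P lag: d = Δt · v_P v_S / (v_P − v_S) = Δt · (6.69·3.22)/(6.69−3.22) ≈ 6.2080·Δt.
So d_A = 24.98, d_B = 108.59, d_C = 109.96 km.
Circle about each station: (x + 65.0)² + (y − 21.3)² = 24.98²; (x − 58.4)² + (y + 28.9)² = 108.59²; (x − 67.0)² + (y − 37.7)² = 109.96².
Subtracting pairs of circle equations eliminates x²+y² and gives linear equations (the radical axes):
246.8 x − 100.4 y = -11600.71
264.0 x + 32.8 y = -10235.60
Solving the 2×2 system: x ≈ -40.7, y ≈ 15.5 km.

x ≈ -40.7 km, y ≈ 15.5 km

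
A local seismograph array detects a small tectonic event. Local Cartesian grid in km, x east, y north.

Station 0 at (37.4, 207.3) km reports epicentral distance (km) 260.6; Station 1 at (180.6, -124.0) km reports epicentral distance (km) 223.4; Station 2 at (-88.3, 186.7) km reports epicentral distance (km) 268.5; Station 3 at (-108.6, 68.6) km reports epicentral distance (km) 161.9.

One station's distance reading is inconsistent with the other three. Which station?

Station 0

Solve using three stations at a time. Using Station 1, Station 2, Station 3 (subtract circle equations pairwise → linear system) gives (x, y) ≈ (-37.8, -77.0).
Distances from that point to each station vs reported:
  Station 0: calculated 294.1 vs reported 260.6 → residual 33.5 km
  Station 1: calculated 223.4 vs reported 223.4 → residual 0.0 km
  Station 2: calculated 268.5 vs reported 268.5 → residual 0.0 km
  Station 3: calculated 161.9 vs reported 161.9 → residual 0.0 km
Station 1, Station 2, Station 3 are mutually consistent (residuals ≈ 0); Station 0 is off by 33.5 km.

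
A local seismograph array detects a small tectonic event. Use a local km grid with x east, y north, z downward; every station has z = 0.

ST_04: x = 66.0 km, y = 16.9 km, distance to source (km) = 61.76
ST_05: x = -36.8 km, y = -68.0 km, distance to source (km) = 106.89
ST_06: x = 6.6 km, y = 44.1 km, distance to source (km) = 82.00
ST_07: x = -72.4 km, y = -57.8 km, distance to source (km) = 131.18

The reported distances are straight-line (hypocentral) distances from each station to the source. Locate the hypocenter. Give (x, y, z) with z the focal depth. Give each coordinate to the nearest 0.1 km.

(41.0, -12.7, 48.1)

Each station gives a sphere (x−x_i)² + (y−y_i)² + z² = d_i² (stations at z=0).
Subtracting the ST_04 sphere from ST_05 and ST_06: z² cancels, leaving linear equations in x and y:
-205.6 x − 169.8 y = -6274.54
-118.8 x + 54.4 y = -5562.94
Solving: x ≈ 41.009, y ≈ -12.703 km (keep extra digits for the depth step; rounded: 41.0, -12.7).
Then from the ST_04 sphere: z² = 61.76² − (x − 66.0)² − (y − 16.9)² with x = 41.009, y = -12.703, so z ≈ 48.098 ≈ 48.1 km.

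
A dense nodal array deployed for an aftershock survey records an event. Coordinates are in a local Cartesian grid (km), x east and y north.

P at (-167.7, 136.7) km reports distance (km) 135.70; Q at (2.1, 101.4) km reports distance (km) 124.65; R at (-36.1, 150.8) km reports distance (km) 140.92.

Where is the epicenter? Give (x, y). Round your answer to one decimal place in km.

(-94.4, 22.5)

Circle about each station: (x + 167.7)² + (y − 136.7)² = 135.70²; (x − 2.1)² + (y − 101.4)² = 124.65²; (x + 36.1)² + (y − 150.8)² = 140.92².
Subtracting the P equation from the Q and R equations removes the quadratic terms:
339.6 x − 70.6 y = -33646.94
263.2 x + 28.2 y = -24210.29
Solving the 2×2 system: x ≈ -94.4, y ≈ 22.5 km.
Check against P (with the unrounded x, y): √((x + 167.7)²+(y − 136.7)²) = 135.69 ≈ 135.70 km. ✓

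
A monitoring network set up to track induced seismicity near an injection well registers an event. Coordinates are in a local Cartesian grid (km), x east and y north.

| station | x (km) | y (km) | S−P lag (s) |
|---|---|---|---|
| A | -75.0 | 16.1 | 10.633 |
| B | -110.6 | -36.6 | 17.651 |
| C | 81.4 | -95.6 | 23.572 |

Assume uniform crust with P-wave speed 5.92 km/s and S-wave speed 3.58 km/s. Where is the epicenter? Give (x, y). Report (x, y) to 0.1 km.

x ≈ -17.7 km, y ≈ 93.5 km

Distance from S−P lag: d = Δt · v_P v_S / (v_P − v_S) = Δt · (5.92·3.58)/(5.92−3.58) ≈ 9.0571·Δt.
So d_A = 96.30, d_B = 159.87, d_C = 213.49 km.
Circle about each station: (x + 75.0)² + (y − 16.1)² = 96.30²; (x + 110.6)² + (y + 36.6)² = 159.87²; (x − 81.4)² + (y + 95.6)² = 213.49².
Subtracting the A equation from the B and C equations removes the quadratic terms:
-71.2 x − 105.4 y = -8597.02
312.8 x − 223.4 y = -26423.18
Solving the 2×2 system: x ≈ -17.7, y ≈ 93.5 km.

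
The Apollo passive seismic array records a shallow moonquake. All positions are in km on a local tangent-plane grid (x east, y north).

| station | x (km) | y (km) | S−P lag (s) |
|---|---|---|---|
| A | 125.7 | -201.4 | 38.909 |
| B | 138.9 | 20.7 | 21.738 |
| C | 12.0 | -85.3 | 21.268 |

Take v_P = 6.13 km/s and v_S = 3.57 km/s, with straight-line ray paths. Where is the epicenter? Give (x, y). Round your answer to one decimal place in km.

Distance from S−P lag: d = Δt · v_P v_S / (v_P − v_S) = Δt · (6.13·3.57)/(6.13−3.57) ≈ 8.5485·Δt.
So d_A = 332.61, d_B = 185.83, d_C = 181.81 km.
Circle about each station: (x − 125.7)² + (y + 201.4)² = 332.61²; (x − 138.9)² + (y − 20.7)² = 185.83²; (x − 12.0)² + (y + 85.3)² = 181.81².
Subtracting the A equation from the B and C equations removes the quadratic terms:
26.4 x + 444.2 y = 39455.87
-227.4 x + 232.2 y = 28632.18
Solving the 2×2 system: x ≈ -33.2, y ≈ 90.8 km.
Check against A (with the unrounded x, y): √((x − 125.7)²+(y + 201.4)²) = 332.61 ≈ 332.61 km. ✓

-33.2 km east, 90.8 km north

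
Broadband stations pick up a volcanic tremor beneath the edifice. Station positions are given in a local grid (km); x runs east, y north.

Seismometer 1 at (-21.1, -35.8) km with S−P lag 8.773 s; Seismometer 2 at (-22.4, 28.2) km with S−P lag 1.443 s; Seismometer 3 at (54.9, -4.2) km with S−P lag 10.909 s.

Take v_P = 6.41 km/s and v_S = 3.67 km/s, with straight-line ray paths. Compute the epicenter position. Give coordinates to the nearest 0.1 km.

-28.1 km east, 39.2 km north

Distance from S−P lag: d = Δt · v_P v_S / (v_P − v_S) = Δt · (6.41·3.67)/(6.41−3.67) ≈ 8.5857·Δt.
So d_Seismometer 1 = 75.32, d_Seismometer 2 = 12.39, d_Seismometer 3 = 93.66 km.
Circle about each station: (x + 21.1)² + (y + 35.8)² = 75.32²; (x + 22.4)² + (y − 28.2)² = 12.39²; (x − 54.9)² + (y + 4.2)² = 93.66².
Subtracting pairs of circle equations eliminates x²+y² and gives linear equations (the radical axes):
-2.6 x + 128.0 y = 5089.74
152.0 x + 63.2 y = -1794.29
Solving the 2×2 system: x ≈ -28.1, y ≈ 39.2 km.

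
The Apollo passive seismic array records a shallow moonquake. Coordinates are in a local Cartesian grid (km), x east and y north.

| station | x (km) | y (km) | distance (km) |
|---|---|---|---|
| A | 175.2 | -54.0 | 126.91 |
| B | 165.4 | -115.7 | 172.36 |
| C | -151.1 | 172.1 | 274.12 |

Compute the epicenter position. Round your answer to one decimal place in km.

x ≈ 88.2 km, y ≈ 38.4 km

Circle about each station: (x − 175.2)² + (y + 54.0)² = 126.91²; (x − 165.4)² + (y + 115.7)² = 172.36²; (x + 151.1)² + (y − 172.1)² = 274.12².
Subtracting pairs of circle equations eliminates x²+y² and gives linear equations (the radical axes):
-19.6 x − 123.4 y = -6469.21
-652.6 x + 452.2 y = -40197.05
Solving the 2×2 system: x ≈ 88.2, y ≈ 38.4 km.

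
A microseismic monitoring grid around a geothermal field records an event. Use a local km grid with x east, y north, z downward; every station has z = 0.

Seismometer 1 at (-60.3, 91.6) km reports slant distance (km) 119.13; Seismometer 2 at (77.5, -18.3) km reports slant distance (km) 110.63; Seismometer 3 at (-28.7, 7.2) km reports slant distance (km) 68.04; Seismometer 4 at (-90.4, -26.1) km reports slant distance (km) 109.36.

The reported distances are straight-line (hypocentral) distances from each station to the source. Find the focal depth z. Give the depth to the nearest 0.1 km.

depth ≈ 65.0 km

Each station gives a sphere (x−x_i)² + (y−y_i)² + z² = d_i² (stations at z=0).
Subtracting the Seismometer 1 sphere from Seismometer 2 and Seismometer 3: z² cancels, leaving linear equations in x and y:
275.6 x − 219.8 y = -3732.55
63.2 x − 168.8 y = -1588.60
Solving: x ≈ -8.608, y ≈ 6.188 km (keep extra digits for the depth step; rounded: -8.6, 6.2).
Then from the Seismometer 1 sphere: z² = 119.13² − (x + 60.3)² − (y − 91.6)² with x = -8.608, y = 6.188, so z ≈ 64.998 ≈ 65.0 km.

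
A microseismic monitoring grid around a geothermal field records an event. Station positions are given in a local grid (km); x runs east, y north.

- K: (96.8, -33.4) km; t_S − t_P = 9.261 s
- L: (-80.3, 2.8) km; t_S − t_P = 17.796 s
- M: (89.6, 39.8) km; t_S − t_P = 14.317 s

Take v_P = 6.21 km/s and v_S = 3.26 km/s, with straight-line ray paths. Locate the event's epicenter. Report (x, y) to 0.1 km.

Distance from S−P lag: d = Δt · v_P v_S / (v_P − v_S) = Δt · (6.21·3.26)/(6.21−3.26) ≈ 6.8626·Δt.
So d_K = 63.55, d_L = 122.13, d_M = 98.25 km.
Circle about each station: (x − 96.8)² + (y + 33.4)² = 63.55²; (x + 80.3)² + (y − 2.8)² = 122.13²; (x − 89.6)² + (y − 39.8)² = 98.25².
Subtracting the K equation from the L and M equations removes the quadratic terms:
-354.2 x + 72.4 y = -14907.00
-14.4 x + 146.4 y = -6488.06
Solving the 2×2 system: x ≈ 33.7, y ≈ -41.0 km.
Check against K (with the unrounded x, y): √((x − 96.8)²+(y + 33.4)²) = 63.55 ≈ 63.55 km. ✓

(33.7, -41.0)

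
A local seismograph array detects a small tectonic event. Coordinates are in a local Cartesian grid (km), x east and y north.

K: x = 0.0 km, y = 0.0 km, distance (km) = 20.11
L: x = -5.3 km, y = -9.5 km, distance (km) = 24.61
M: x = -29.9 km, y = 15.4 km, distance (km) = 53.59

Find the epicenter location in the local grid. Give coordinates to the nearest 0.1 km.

19.1 km east, -6.3 km north

Circle about each station: x² + y² = 20.11²; (x + 5.3)² + (y + 9.5)² = 24.61²; (x + 29.9)² + (y − 15.4)² = 53.59².
Subtracting the K equation from the L and M equations removes the quadratic terms:
-10.6 x − 19.0 y = -82.90
-59.8 x + 30.8 y = -1336.31
Solving the 2×2 system: x ≈ 19.1, y ≈ -6.3 km.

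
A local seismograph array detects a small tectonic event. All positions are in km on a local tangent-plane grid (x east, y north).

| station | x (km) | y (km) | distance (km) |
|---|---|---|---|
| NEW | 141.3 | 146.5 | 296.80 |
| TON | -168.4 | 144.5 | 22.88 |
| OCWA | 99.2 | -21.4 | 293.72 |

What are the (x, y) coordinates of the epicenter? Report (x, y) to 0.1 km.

x ≈ -154.8 km, y ≈ 126.1 km

Circle about each station: (x − 141.3)² + (y − 146.5)² = 296.80²; (x + 168.4)² + (y − 144.5)² = 22.88²; (x − 99.2)² + (y + 21.4)² = 293.72².
Subtracting the NEW equation from the TON and OCWA equations removes the quadratic terms:
-619.4 x − 4.0 y = 95377.62
-84.2 x − 335.8 y = -29310.54
Solving the 2×2 system: x ≈ -154.8, y ≈ 126.1 km.
Check against NEW (with the unrounded x, y): √((x − 141.3)²+(y − 146.5)²) = 296.80 ≈ 296.80 km. ✓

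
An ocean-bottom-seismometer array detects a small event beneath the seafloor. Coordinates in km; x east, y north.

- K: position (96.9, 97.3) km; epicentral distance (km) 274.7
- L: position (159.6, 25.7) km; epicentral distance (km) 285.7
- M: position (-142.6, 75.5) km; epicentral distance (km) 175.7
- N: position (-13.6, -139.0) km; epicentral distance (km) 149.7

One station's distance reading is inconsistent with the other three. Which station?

N

Solve using three stations at a time. Using K, L, M (subtract circle equations pairwise → linear system) gives (x, y) ≈ (-99.4, -94.8).
Distances from that point to each station vs reported:
  K: calculated 274.7 vs reported 274.7 → residual 0.0 km
  L: calculated 285.7 vs reported 285.7 → residual 0.0 km
  M: calculated 175.7 vs reported 175.7 → residual 0.0 km
  N: calculated 96.5 vs reported 149.7 → residual 53.2 km
K, L, M are mutually consistent (residuals ≈ 0); N is off by 53.2 km.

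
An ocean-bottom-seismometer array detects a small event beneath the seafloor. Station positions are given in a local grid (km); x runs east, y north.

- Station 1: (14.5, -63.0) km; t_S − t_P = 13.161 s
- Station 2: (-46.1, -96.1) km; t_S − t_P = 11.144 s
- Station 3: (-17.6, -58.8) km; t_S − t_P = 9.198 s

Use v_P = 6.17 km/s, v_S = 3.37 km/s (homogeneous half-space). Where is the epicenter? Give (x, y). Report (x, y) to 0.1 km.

x ≈ -72.0 km, y ≈ -17.5 km

Distance from S−P lag: d = Δt · v_P v_S / (v_P − v_S) = Δt · (6.17·3.37)/(6.17−3.37) ≈ 7.4260·Δt.
So d_Station 1 = 97.73, d_Station 2 = 82.76, d_Station 3 = 68.30 km.
Circle about each station: (x − 14.5)² + (y + 63.0)² = 97.73²; (x + 46.1)² + (y + 96.1)² = 82.76²; (x + 17.6)² + (y + 58.8)² = 68.30².
Subtracting the Station 1 equation from the Station 2 and Station 3 equations removes the quadratic terms:
-121.2 x − 66.2 y = 9883.11
-64.2 x + 8.4 y = 4474.21
Solving the 2×2 system: x ≈ -72.0, y ≈ -17.5 km.
Check against Station 1 (with the unrounded x, y): √((x − 14.5)²+(y + 63.0)²) = 97.72 ≈ 97.73 km. ✓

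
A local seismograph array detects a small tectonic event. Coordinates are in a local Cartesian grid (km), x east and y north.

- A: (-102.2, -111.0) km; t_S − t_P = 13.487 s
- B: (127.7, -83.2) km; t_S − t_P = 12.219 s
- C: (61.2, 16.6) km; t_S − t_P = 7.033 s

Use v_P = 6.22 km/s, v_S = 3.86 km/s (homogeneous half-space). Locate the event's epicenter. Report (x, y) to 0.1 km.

Distance from S−P lag: d = Δt · v_P v_S / (v_P − v_S) = Δt · (6.22·3.86)/(6.22−3.86) ≈ 10.1734·Δt.
So d_A = 137.21, d_B = 124.31, d_C = 71.55 km.
Circle about each station: (x + 102.2)² + (y + 111.0)² = 137.21²; (x − 127.7)² + (y + 83.2)² = 124.31²; (x − 61.2)² + (y − 16.6)² = 71.55².
Subtracting the A equation from the B and C equations removes the quadratic terms:
459.8 x + 55.6 y = 3837.30
326.8 x + 255.2 y = -5037.66
Solving the 2×2 system: x ≈ 12.7, y ≈ -36.0 km.

12.7 km east, -36.0 km north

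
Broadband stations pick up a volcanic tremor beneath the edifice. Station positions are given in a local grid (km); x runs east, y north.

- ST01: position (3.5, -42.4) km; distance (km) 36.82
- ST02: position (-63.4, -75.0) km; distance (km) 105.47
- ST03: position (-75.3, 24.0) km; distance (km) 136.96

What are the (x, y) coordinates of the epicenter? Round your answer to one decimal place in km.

(39.3, -51.0)

Circle about each station: (x − 3.5)² + (y + 42.4)² = 36.82²; (x + 63.4)² + (y + 75.0)² = 105.47²; (x + 75.3)² + (y − 24.0)² = 136.96².
Subtracting pairs of circle equations eliminates x²+y² and gives linear equations (the radical axes):
-133.8 x − 65.2 y = -1933.66
-157.6 x + 132.8 y = -12966.25
Solving the 2×2 system: x ≈ 39.3, y ≈ -51.0 km.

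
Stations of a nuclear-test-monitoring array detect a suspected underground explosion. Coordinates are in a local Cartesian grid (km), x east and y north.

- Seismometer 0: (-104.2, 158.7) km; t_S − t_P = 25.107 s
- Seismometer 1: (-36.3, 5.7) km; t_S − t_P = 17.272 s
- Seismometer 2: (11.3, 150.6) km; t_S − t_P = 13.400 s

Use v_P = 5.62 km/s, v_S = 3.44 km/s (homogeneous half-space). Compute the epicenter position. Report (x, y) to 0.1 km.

x ≈ 101.3 km, y ≈ 73.0 km

Distance from S−P lag: d = Δt · v_P v_S / (v_P − v_S) = Δt · (5.62·3.44)/(5.62−3.44) ≈ 8.8683·Δt.
So d_Seismometer 0 = 222.66, d_Seismometer 1 = 153.17, d_Seismometer 2 = 118.83 km.
Circle about each station: (x + 104.2)² + (y − 158.7)² = 222.66²; (x + 36.3)² + (y − 5.7)² = 153.17²; (x − 11.3)² + (y − 150.6)² = 118.83².
Subtracting pairs of circle equations eliminates x²+y² and gives linear equations (the radical axes):
135.8 x − 306.0 y = -8576.72
231.0 x − 16.2 y = 22221.63
Solving the 2×2 system: x ≈ 101.3, y ≈ 73.0 km.
Check against Seismometer 0 (with the unrounded x, y): √((x + 104.2)²+(y − 158.7)²) = 222.67 ≈ 222.66 km. ✓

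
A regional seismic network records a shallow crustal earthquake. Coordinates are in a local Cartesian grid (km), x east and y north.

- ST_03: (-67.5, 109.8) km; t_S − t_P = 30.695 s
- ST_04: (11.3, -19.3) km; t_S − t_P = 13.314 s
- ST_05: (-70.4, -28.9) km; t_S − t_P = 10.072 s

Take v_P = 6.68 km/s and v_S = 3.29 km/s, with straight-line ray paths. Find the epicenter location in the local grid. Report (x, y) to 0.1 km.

Distance from S−P lag: d = Δt · v_P v_S / (v_P − v_S) = Δt · (6.68·3.29)/(6.68−3.29) ≈ 6.4829·Δt.
So d_ST_03 = 198.99, d_ST_04 = 86.31, d_ST_05 = 65.30 km.
Circle about each station: (x + 67.5)² + (y − 109.8)² = 198.99²; (x − 11.3)² + (y + 19.3)² = 86.31²; (x + 70.4)² + (y + 28.9)² = 65.30².
Subtracting pairs of circle equations eliminates x²+y² and gives linear equations (the radical axes):
157.6 x − 258.2 y = 16035.49
-5.8 x − 277.4 y = 24512.01
Solving the 2×2 system: x ≈ -41.6, y ≈ -87.5 km.

x ≈ -41.6 km, y ≈ -87.5 km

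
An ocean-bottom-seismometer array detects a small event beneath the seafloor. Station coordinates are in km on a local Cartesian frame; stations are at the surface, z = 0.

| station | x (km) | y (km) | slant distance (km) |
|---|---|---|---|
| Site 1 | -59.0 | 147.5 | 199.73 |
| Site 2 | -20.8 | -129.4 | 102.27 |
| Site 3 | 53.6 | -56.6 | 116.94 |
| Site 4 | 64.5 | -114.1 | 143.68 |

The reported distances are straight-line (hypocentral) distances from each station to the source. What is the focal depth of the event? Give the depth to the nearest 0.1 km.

Each station gives a sphere (x−x_i)² + (y−y_i)² + z² = d_i² (stations at z=0).
Subtracting the Site 1 sphere from Site 2 and Site 3: z² cancels, leaving linear equations in x and y:
76.4 x − 553.8 y = 21372.67
225.2 x − 408.2 y = 7056.38
Solving: x ≈ -51.497, y ≈ -45.697 km (keep extra digits for the depth step; rounded: -51.5, -45.7).
Then from the Site 1 sphere: z² = 199.73² − (x + 59.0)² − (y − 147.5)² with x = -51.497, y = -45.697, so z ≈ 50.107 ≈ 50.1 km.
Check against Site 4 (with the unrounded solution): distance 143.68 ≈ 143.68 km. ✓

z ≈ 50.1 km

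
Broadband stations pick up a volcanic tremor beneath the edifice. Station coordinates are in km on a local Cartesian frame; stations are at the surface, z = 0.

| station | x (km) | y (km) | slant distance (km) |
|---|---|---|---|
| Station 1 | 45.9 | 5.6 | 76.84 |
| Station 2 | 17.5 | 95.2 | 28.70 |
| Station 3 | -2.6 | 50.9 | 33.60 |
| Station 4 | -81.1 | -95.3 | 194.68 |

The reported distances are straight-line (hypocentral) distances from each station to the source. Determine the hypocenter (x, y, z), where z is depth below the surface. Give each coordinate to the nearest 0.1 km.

Each station gives a sphere (x−x_i)² + (y−y_i)² + z² = d_i² (stations at z=0).
Subtracting the Station 1 sphere from Station 2 and Station 3: z² cancels, leaving linear equations in x and y:
-56.8 x + 179.2 y = 12311.82
-97.0 x + 90.6 y = 5234.83
Solving: x ≈ 14.495, y ≈ 73.299 km (keep extra digits for the depth step; rounded: 14.5, 73.3).
Then from the Station 1 sphere: z² = 76.84² − (x − 45.9)² − (y − 5.6)² with x = 14.495, y = 73.299, so z ≈ 18.302 ≈ 18.3 km.

x ≈ 14.5 km, y ≈ 73.3 km, depth ≈ 18.3 km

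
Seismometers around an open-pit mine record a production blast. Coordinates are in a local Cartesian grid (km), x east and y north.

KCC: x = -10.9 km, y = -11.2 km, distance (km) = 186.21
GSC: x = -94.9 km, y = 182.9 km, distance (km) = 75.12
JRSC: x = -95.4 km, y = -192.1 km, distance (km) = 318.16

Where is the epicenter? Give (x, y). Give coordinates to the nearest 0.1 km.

x ≈ -140.1 km, y ≈ 122.9 km

Circle about each station: (x + 10.9)² + (y + 11.2)² = 186.21²; (x + 94.9)² + (y − 182.9)² = 75.12²; (x + 95.4)² + (y + 192.1)² = 318.16².
Subtracting pairs of circle equations eliminates x²+y² and gives linear equations (the radical axes):
-168.0 x + 388.2 y = 71245.32
-169.0 x − 361.8 y = -20792.30
Solving the 2×2 system: x ≈ -140.1, y ≈ 122.9 km.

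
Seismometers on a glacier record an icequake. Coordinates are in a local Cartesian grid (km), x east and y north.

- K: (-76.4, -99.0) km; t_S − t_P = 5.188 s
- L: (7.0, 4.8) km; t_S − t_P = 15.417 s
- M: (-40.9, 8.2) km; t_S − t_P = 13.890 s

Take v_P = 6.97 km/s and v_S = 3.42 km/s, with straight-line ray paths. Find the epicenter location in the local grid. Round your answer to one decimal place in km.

Distance from S−P lag: d = Δt · v_P v_S / (v_P − v_S) = Δt · (6.97·3.42)/(6.97−3.42) ≈ 6.7148·Δt.
So d_K = 34.84, d_L = 103.52, d_M = 93.27 km.
Circle about each station: (x + 76.4)² + (y + 99.0)² = 34.84²; (x − 7.0)² + (y − 4.8)² = 103.52²; (x + 40.9)² + (y − 8.2)² = 93.27².
Subtracting the K equation from the L and M equations removes the quadratic terms:
166.8 x + 207.6 y = -25068.48
71.0 x + 214.4 y = -21383.38
Solving the 2×2 system: x ≈ -44.5, y ≈ -85.0 km.
Check against K (with the unrounded x, y): √((x + 76.4)²+(y + 99.0)²) = 34.84 ≈ 34.84 km. ✓

-44.5 km east, -85.0 km north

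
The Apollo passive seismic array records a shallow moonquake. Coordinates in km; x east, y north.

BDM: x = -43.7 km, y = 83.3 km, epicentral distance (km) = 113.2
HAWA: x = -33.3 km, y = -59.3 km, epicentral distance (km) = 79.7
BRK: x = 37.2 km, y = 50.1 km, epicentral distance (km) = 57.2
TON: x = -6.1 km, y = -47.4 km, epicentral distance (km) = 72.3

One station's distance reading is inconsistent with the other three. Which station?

TON

Solve using three stations at a time. Using BDM, HAWA, BRK (subtract circle equations pairwise → linear system) gives (x, y) ≈ (25.9, -6.0).
Distances from that point to each station vs reported:
  BDM: calculated 113.2 vs reported 113.2 → residual 0.0 km
  HAWA: calculated 79.7 vs reported 79.7 → residual 0.0 km
  BRK: calculated 57.2 vs reported 57.2 → residual 0.0 km
  TON: calculated 52.4 vs reported 72.3 → residual 19.9 km
BDM, HAWA, BRK are mutually consistent (residuals ≈ 0); TON is off by 19.9 km.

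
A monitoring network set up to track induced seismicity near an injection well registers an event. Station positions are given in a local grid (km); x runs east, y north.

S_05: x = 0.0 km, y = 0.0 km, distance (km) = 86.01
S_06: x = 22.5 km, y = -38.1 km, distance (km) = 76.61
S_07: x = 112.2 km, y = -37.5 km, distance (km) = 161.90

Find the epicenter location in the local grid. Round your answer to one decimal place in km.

Circle about each station: x² + y² = 86.01²; (x − 22.5)² + (y + 38.1)² = 76.61²; (x − 112.2)² + (y + 37.5)² = 161.90².
Subtracting pairs of circle equations eliminates x²+y² and gives linear equations (the radical axes):
45.0 x − 76.2 y = 3486.49
224.4 x − 75.0 y = -4818.80
Solving the 2×2 system: x ≈ -45.8, y ≈ -72.8 km.
Check against S_05 (with the unrounded x, y): √(x²+y²) = 86.02 ≈ 86.01 km. ✓

-45.8 km east, -72.8 km north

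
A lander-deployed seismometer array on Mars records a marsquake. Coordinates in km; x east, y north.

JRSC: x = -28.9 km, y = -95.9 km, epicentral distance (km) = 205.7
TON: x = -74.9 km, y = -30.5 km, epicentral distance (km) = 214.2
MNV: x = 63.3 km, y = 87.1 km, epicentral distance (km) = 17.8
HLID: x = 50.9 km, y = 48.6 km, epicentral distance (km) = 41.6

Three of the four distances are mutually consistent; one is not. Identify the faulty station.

Solve using three stations at a time. Using JRSC, MNV, HLID (subtract circle equations pairwise → linear system) gives (x, y) ≈ (79.3, 79.1).
Distances from that point to each station vs reported:
  JRSC: calculated 205.7 vs reported 205.7 → residual 0.0 km
  TON: calculated 189.1 vs reported 214.2 → residual 25.1 km
  MNV: calculated 17.9 vs reported 17.8 → residual 0.1 km
  HLID: calculated 41.6 vs reported 41.6 → residual 0.0 km
JRSC, MNV, HLID are mutually consistent (residuals ≈ 0); TON is off by 25.1 km.

TON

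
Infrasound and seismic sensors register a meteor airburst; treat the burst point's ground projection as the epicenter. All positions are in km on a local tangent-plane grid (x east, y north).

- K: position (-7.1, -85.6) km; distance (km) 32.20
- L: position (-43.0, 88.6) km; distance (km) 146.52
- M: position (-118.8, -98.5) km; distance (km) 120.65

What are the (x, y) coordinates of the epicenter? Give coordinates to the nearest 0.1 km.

Circle about each station: (x + 7.1)² + (y + 85.6)² = 32.20²; (x + 43.0)² + (y − 88.6)² = 146.52²; (x + 118.8)² + (y + 98.5)² = 120.65².
Subtracting the K equation from the L and M equations removes the quadratic terms:
-71.8 x + 348.4 y = -18110.08
-223.4 x − 25.8 y = 2918.34
Solving the 2×2 system: x ≈ -6.9, y ≈ -53.4 km.

(-6.9, -53.4)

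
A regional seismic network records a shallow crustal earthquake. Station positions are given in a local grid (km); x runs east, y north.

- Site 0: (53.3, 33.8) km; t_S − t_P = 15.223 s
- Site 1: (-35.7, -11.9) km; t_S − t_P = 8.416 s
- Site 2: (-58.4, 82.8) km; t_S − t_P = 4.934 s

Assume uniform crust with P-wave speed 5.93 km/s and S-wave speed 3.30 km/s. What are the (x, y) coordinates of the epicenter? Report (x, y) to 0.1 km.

-59.3 km east, 46.1 km north

Distance from S−P lag: d = Δt · v_P v_S / (v_P − v_S) = Δt · (5.93·3.30)/(5.93−3.30) ≈ 7.4407·Δt.
So d_Site 0 = 113.27, d_Site 1 = 62.62, d_Site 2 = 36.71 km.
Circle about each station: (x − 53.3)² + (y − 33.8)² = 113.27²; (x + 35.7)² + (y + 11.9)² = 62.62²; (x + 58.4)² + (y − 82.8)² = 36.71².
Subtracting the Site 0 equation from the Site 1 and Site 2 equations removes the quadratic terms:
-178.0 x − 91.4 y = 6341.60
-223.4 x + 98.0 y = 17765.54
Solving the 2×2 system: x ≈ -59.3, y ≈ 46.1 km.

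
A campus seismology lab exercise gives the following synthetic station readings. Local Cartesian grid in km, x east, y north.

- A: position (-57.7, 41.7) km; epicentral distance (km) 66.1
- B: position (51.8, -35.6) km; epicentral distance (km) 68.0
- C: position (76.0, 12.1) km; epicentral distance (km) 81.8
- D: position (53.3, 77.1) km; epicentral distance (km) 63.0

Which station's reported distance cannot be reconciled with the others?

Solve using three stations at a time. Using A, B, C (subtract circle equations pairwise → linear system) gives (x, y) ≈ (-5.1, 1.6).
Distances from that point to each station vs reported:
  A: calculated 66.1 vs reported 66.1 → residual 0.0 km
  B: calculated 68.0 vs reported 68.0 → residual 0.0 km
  C: calculated 81.8 vs reported 81.8 → residual 0.0 km
  D: calculated 95.5 vs reported 63.0 → residual 32.5 km
A, B, C are mutually consistent (residuals ≈ 0); D is off by 32.5 km.

D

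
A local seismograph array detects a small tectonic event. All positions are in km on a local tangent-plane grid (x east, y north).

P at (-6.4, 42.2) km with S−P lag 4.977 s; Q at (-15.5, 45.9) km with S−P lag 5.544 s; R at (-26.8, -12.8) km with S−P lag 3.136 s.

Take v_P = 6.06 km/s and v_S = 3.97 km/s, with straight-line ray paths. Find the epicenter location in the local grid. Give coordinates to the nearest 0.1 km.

(9.3, -12.9)

Distance from S−P lag: d = Δt · v_P v_S / (v_P − v_S) = Δt · (6.06·3.97)/(6.06−3.97) ≈ 11.5111·Δt.
So d_P = 57.29, d_Q = 63.82, d_R = 36.10 km.
Circle about each station: (x + 6.4)² + (y − 42.2)² = 57.29²; (x + 15.5)² + (y − 45.9)² = 63.82²; (x + 26.8)² + (y + 12.8)² = 36.10².
Subtracting pairs of circle equations eliminates x²+y² and gives linear equations (the radical axes):
-18.2 x + 7.4 y = -265.59
-40.8 x − 110.0 y = 1039.21
Solving the 2×2 system: x ≈ 9.3, y ≈ -12.9 km.
Check against P (with the unrounded x, y): √((x + 6.4)²+(y − 42.2)²) = 57.32 ≈ 57.29 km. ✓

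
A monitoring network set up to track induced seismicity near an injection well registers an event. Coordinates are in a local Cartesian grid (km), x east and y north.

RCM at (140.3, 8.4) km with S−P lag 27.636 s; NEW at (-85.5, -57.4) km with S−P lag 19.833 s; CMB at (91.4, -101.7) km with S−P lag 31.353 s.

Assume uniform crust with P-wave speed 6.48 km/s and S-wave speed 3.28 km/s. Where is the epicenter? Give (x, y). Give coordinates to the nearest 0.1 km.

-34.6 km east, 64.1 km north

Distance from S−P lag: d = Δt · v_P v_S / (v_P − v_S) = Δt · (6.48·3.28)/(6.48−3.28) ≈ 6.6420·Δt.
So d_RCM = 183.56, d_NEW = 131.73, d_CMB = 208.25 km.
Circle about each station: (x − 140.3)² + (y − 8.4)² = 183.56²; (x + 85.5)² + (y + 57.4)² = 131.73²; (x − 91.4)² + (y + 101.7)² = 208.25².
Subtracting the RCM equation from the NEW and CMB equations removes the quadratic terms:
-451.6 x − 131.6 y = 7191.84
-97.8 x − 220.2 y = -10731.59
Solving the 2×2 system: x ≈ -34.6, y ≈ 64.1 km.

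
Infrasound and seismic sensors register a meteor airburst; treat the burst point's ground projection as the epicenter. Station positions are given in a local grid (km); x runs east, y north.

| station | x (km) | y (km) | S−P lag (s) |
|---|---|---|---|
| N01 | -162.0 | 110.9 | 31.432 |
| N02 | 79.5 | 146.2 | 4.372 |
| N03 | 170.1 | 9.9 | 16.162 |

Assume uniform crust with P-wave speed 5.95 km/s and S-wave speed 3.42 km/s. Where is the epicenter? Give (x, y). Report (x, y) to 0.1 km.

90.8 km east, 112.9 km north

Distance from S−P lag: d = Δt · v_P v_S / (v_P − v_S) = Δt · (5.95·3.42)/(5.95−3.42) ≈ 8.0431·Δt.
So d_N01 = 252.81, d_N02 = 35.16, d_N03 = 129.99 km.
Circle about each station: (x + 162.0)² + (y − 110.9)² = 252.81²; (x − 79.5)² + (y − 146.2)² = 35.16²; (x − 170.1)² + (y − 9.9)² = 129.99².
Subtracting the N01 equation from the N02 and N03 equations removes the quadratic terms:
483.0 x + 70.6 y = 51828.55
664.2 x − 202.0 y = 37504.71
Solving the 2×2 system: x ≈ 90.8, y ≈ 112.9 km.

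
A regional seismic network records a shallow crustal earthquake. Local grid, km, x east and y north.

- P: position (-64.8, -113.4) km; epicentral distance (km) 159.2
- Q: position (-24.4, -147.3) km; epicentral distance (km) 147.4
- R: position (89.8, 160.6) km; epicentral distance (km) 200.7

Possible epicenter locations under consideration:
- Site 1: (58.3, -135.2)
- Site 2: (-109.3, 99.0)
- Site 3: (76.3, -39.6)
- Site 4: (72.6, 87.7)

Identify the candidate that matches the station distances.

For each candidate, compare |candidate − station| to the reported distance:
Site 1: residuals P 34.2, Q 63.8, R 96.8 → max 96.8 km
Site 2: residuals P 57.8, Q 113.1, R 7.7 → max 113.1 km
Site 3: residuals P 0.0, Q 0.0, R 0.0 → max 0.0 km
Site 4: residuals P 84.4, Q 106.8, R 125.8 → max 125.8 km
Only Site 3 has all residuals ≈ 0.

Site 3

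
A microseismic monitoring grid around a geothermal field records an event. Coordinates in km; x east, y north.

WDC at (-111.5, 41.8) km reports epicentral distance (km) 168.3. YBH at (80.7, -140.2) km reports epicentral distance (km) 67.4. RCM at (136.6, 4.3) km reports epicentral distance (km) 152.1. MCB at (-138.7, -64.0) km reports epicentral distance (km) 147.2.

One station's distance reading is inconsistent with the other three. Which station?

YBH

Solve using three stations at a time. Using WDC, RCM, MCB (subtract circle equations pairwise → linear system) gives (x, y) ≈ (7.9, -76.8).
Distances from that point to each station vs reported:
  WDC: calculated 168.3 vs reported 168.3 → residual 0.0 km
  YBH: calculated 96.5 vs reported 67.4 → residual 29.1 km
  RCM: calculated 152.1 vs reported 152.1 → residual 0.0 km
  MCB: calculated 147.2 vs reported 147.2 → residual 0.0 km
WDC, RCM, MCB are mutually consistent (residuals ≈ 0); YBH is off by 29.1 km.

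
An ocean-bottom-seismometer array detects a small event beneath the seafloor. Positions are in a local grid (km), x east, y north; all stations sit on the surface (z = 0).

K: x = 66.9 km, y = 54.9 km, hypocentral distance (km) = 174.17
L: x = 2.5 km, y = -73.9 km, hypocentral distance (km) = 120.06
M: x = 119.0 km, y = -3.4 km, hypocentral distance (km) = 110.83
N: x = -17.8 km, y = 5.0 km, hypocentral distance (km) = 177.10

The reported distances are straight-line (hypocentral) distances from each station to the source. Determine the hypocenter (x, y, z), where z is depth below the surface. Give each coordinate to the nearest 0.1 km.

x ≈ 113.5 km, y ≈ -110.7 km, depth ≈ 27.2 km

Each station gives a sphere (x−x_i)² + (y−y_i)² + z² = d_i² (stations at z=0).
Subtracting the K sphere from L and M: z² cancels, leaving linear equations in x and y:
-128.8 x − 257.6 y = 13898.63
104.2 x − 116.6 y = 24734.84
Solving: x ≈ 113.500, y ≈ -110.704 km (keep extra digits for the depth step; rounded: 113.5, -110.7).
Then from the K sphere: z² = 174.17² − (x − 66.9)² − (y − 54.9)² with x = 113.500, y = -110.704, so z ≈ 27.184 ≈ 27.2 km.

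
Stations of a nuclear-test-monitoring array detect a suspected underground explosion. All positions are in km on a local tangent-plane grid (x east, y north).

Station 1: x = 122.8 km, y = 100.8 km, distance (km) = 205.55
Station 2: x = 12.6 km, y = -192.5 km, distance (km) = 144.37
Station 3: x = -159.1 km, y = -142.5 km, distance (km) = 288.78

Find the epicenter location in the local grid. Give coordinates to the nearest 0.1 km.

Circle about each station: (x − 122.8)² + (y − 100.8)² = 205.55²; (x − 12.6)² + (y + 192.5)² = 144.37²; (x + 159.1)² + (y + 142.5)² = 288.78².
Subtracting pairs of circle equations eliminates x²+y² and gives linear equations (the radical axes):
-220.4 x − 586.6 y = 33382.64
-563.8 x − 486.6 y = -20764.51
Solving the 2×2 system: x ≈ 127.2, y ≈ -104.7 km.
Check against Station 1 (with the unrounded x, y): √((x − 122.8)²+(y − 100.8)²) = 205.54 ≈ 205.55 km. ✓

127.2 km east, -104.7 km north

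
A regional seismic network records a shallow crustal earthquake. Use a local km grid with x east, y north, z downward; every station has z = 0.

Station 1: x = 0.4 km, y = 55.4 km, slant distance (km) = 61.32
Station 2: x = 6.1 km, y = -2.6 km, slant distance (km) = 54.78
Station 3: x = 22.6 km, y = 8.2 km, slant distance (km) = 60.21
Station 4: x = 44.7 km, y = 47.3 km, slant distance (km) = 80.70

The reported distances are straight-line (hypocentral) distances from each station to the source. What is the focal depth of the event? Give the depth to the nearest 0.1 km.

Each station gives a sphere (x−x_i)² + (y−y_i)² + z² = d_i² (stations at z=0).
Subtracting the Station 1 sphere from Station 2 and Station 3: z² cancels, leaving linear equations in x and y:
11.4 x − 116.0 y = -2266.06
44.4 x − 94.4 y = -2356.42
Solving: x ≈ -14.587, y ≈ 18.101 km (keep extra digits for the depth step; rounded: -14.6, 18.1).
Then from the Station 1 sphere: z² = 61.32² − (x − 0.4)² − (y − 55.4)² with x = -14.587, y = 18.101, so z ≈ 46.307 ≈ 46.3 km.

z ≈ 46.3 km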